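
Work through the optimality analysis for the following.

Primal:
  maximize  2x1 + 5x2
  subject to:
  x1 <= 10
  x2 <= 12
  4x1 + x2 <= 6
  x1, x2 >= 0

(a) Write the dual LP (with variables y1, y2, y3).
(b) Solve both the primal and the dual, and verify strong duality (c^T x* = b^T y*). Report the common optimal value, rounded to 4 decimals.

The standard primal-dual pair for 'max c^T x s.t. A x <= b, x >= 0' is:
  Dual:  min b^T y  s.t.  A^T y >= c,  y >= 0.

So the dual LP is:
  minimize  10y1 + 12y2 + 6y3
  subject to:
    y1 + 4y3 >= 2
    y2 + y3 >= 5
    y1, y2, y3 >= 0

Solving the primal: x* = (0, 6).
  primal value c^T x* = 30.
Solving the dual: y* = (0, 0, 5).
  dual value b^T y* = 30.
Strong duality: c^T x* = b^T y*. Confirmed.

30


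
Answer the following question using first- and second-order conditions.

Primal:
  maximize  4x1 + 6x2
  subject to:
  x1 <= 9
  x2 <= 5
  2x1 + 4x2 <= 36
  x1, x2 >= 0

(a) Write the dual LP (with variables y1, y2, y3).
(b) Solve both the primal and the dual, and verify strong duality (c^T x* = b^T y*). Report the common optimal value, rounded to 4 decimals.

The standard primal-dual pair for 'max c^T x s.t. A x <= b, x >= 0' is:
  Dual:  min b^T y  s.t.  A^T y >= c,  y >= 0.

So the dual LP is:
  minimize  9y1 + 5y2 + 36y3
  subject to:
    y1 + 2y3 >= 4
    y2 + 4y3 >= 6
    y1, y2, y3 >= 0

Solving the primal: x* = (9, 4.5).
  primal value c^T x* = 63.
Solving the dual: y* = (1, 0, 1.5).
  dual value b^T y* = 63.
Strong duality: c^T x* = b^T y*. Confirmed.

63


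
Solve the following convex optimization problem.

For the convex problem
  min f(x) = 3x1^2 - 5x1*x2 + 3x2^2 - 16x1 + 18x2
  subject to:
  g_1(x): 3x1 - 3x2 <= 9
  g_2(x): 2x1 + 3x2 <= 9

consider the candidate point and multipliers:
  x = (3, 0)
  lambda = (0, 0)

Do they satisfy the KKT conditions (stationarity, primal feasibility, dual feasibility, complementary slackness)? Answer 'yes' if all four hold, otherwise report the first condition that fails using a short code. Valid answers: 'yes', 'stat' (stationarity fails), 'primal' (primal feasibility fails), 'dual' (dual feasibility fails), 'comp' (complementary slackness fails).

Gradient of f: grad f(x) = Q x + c = (2, 3)
Constraint values g_i(x) = a_i^T x - b_i:
  g_1((3, 0)) = 0
  g_2((3, 0)) = -3
Stationarity residual: grad f(x) + sum_i lambda_i a_i = (2, 3)
  -> stationarity FAILS
Primal feasibility (all g_i <= 0): OK
Dual feasibility (all lambda_i >= 0): OK
Complementary slackness (lambda_i * g_i(x) = 0 for all i): OK

Verdict: the first failing condition is stationarity -> stat.

stat


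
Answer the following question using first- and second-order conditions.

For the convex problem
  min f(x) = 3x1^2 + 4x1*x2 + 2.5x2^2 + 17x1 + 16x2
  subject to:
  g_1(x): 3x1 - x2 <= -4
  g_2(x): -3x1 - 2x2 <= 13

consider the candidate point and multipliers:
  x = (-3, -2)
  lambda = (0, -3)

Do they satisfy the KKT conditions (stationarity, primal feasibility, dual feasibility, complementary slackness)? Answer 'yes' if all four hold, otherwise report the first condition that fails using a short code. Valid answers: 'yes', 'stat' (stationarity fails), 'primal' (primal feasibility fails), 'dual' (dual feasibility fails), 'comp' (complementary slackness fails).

Gradient of f: grad f(x) = Q x + c = (-9, -6)
Constraint values g_i(x) = a_i^T x - b_i:
  g_1((-3, -2)) = -3
  g_2((-3, -2)) = 0
Stationarity residual: grad f(x) + sum_i lambda_i a_i = (0, 0)
  -> stationarity OK
Primal feasibility (all g_i <= 0): OK
Dual feasibility (all lambda_i >= 0): FAILS
Complementary slackness (lambda_i * g_i(x) = 0 for all i): OK

Verdict: the first failing condition is dual_feasibility -> dual.

dual


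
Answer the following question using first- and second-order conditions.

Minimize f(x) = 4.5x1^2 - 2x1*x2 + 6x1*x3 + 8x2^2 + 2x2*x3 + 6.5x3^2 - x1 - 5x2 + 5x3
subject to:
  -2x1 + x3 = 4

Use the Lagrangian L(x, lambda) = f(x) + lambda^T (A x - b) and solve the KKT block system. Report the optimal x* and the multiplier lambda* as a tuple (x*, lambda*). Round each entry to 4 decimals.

Form the Lagrangian:
  L(x, lambda) = (1/2) x^T Q x + c^T x + lambda^T (A x - b)
Stationarity (grad_x L = 0): Q x + c + A^T lambda = 0.
Primal feasibility: A x = b.

This gives the KKT block system:
  [ Q   A^T ] [ x     ]   [-c ]
  [ A    0  ] [ lambda ] = [ b ]

Solving the linear system:
  x*      = (-1.6121, 0.014, 0.7758)
  lambda* = (-5.441)
  f(x*)   = 13.5926

x* = (-1.6121, 0.014, 0.7758), lambda* = (-5.441)


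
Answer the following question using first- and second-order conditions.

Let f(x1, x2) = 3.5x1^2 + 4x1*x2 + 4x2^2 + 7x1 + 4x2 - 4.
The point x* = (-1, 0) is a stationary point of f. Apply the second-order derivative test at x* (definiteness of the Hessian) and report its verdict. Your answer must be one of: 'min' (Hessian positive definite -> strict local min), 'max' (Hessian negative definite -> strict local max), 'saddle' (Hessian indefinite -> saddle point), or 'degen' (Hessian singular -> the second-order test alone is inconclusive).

Compute the Hessian H = grad^2 f:
  H = [[7, 4], [4, 8]]
Verify stationarity: grad f(x*) = H x* + g = (0, 0).
Eigenvalues of H: 3.4689, 11.5311.
Both eigenvalues > 0, so H is positive definite -> x* is a strict local min.

min


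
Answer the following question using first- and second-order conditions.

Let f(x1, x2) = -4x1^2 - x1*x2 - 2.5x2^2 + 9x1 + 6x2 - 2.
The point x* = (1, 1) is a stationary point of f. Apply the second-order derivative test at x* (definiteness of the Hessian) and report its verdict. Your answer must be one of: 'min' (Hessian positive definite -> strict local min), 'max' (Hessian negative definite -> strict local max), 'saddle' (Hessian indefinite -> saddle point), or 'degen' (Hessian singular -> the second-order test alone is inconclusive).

Compute the Hessian H = grad^2 f:
  H = [[-8, -1], [-1, -5]]
Verify stationarity: grad f(x*) = H x* + g = (0, 0).
Eigenvalues of H: -8.3028, -4.6972.
Both eigenvalues < 0, so H is negative definite -> x* is a strict local max.

max


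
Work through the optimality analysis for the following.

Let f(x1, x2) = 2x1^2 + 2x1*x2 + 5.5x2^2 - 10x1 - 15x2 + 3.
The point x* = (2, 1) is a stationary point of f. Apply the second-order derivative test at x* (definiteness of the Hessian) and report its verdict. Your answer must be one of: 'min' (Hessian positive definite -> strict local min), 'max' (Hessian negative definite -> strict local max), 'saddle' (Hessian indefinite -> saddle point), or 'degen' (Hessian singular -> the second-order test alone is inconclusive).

Compute the Hessian H = grad^2 f:
  H = [[4, 2], [2, 11]]
Verify stationarity: grad f(x*) = H x* + g = (0, 0).
Eigenvalues of H: 3.4689, 11.5311.
Both eigenvalues > 0, so H is positive definite -> x* is a strict local min.

min


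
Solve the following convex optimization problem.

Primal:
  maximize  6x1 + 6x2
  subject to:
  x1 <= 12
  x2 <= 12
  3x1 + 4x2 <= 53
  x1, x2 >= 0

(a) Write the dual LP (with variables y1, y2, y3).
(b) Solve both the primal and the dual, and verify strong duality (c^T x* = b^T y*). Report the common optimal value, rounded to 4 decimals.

The standard primal-dual pair for 'max c^T x s.t. A x <= b, x >= 0' is:
  Dual:  min b^T y  s.t.  A^T y >= c,  y >= 0.

So the dual LP is:
  minimize  12y1 + 12y2 + 53y3
  subject to:
    y1 + 3y3 >= 6
    y2 + 4y3 >= 6
    y1, y2, y3 >= 0

Solving the primal: x* = (12, 4.25).
  primal value c^T x* = 97.5.
Solving the dual: y* = (1.5, 0, 1.5).
  dual value b^T y* = 97.5.
Strong duality: c^T x* = b^T y*. Confirmed.

97.5


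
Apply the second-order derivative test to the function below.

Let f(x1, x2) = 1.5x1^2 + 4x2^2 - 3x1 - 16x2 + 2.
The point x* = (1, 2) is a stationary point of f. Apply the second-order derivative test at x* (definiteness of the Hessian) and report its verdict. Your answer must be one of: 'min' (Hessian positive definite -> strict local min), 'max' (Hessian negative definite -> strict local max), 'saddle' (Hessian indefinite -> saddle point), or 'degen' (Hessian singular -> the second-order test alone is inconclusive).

Compute the Hessian H = grad^2 f:
  H = [[3, 0], [0, 8]]
Verify stationarity: grad f(x*) = H x* + g = (0, 0).
Eigenvalues of H: 3, 8.
Both eigenvalues > 0, so H is positive definite -> x* is a strict local min.

min


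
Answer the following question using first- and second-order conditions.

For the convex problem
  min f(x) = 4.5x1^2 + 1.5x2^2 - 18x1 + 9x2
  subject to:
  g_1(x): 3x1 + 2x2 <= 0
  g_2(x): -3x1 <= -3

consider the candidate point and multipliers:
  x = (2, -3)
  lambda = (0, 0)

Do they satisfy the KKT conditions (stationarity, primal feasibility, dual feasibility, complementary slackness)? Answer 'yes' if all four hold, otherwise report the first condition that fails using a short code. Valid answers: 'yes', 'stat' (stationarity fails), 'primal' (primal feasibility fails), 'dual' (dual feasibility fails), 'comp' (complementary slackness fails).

Gradient of f: grad f(x) = Q x + c = (0, 0)
Constraint values g_i(x) = a_i^T x - b_i:
  g_1((2, -3)) = 0
  g_2((2, -3)) = -3
Stationarity residual: grad f(x) + sum_i lambda_i a_i = (0, 0)
  -> stationarity OK
Primal feasibility (all g_i <= 0): OK
Dual feasibility (all lambda_i >= 0): OK
Complementary slackness (lambda_i * g_i(x) = 0 for all i): OK

Verdict: yes, KKT holds.

yes


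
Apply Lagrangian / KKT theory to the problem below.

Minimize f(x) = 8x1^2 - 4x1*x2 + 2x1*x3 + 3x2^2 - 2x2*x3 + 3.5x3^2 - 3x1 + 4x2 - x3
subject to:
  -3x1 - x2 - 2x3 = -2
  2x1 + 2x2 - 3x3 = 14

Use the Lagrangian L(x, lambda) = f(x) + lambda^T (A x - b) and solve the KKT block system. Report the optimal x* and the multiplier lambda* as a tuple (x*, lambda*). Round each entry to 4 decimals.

Form the Lagrangian:
  L(x, lambda) = (1/2) x^T Q x + c^T x + lambda^T (A x - b)
Stationarity (grad_x L = 0): Q x + c + A^T lambda = 0.
Primal feasibility: A x = b.

This gives the KKT block system:
  [ Q   A^T ] [ x     ]   [-c ]
  [ A    0  ] [ lambda ] = [ b ]

Solving the linear system:
  x*      = (1.6976, 1.7045, -2.3986)
  lambda* = (0.1562, -6.0388)
  f(x*)   = 44.4899

x* = (1.6976, 1.7045, -2.3986), lambda* = (0.1562, -6.0388)


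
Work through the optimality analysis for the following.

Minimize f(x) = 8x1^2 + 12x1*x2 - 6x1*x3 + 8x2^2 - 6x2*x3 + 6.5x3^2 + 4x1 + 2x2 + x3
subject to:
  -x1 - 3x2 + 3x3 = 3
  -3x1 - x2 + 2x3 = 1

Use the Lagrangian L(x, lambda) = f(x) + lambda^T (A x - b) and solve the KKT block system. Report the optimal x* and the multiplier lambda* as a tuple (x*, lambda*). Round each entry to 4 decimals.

Form the Lagrangian:
  L(x, lambda) = (1/2) x^T Q x + c^T x + lambda^T (A x - b)
Stationarity (grad_x L = 0): Q x + c + A^T lambda = 0.
Primal feasibility: A x = b.

This gives the KKT block system:
  [ Q   A^T ] [ x     ]   [-c ]
  [ A    0  ] [ lambda ] = [ b ]

Solving the linear system:
  x*      = (0.1518, -0.6457, 0.4049)
  lambda* = (-2.8834, -0.2883)
  f(x*)   = 4.3298

x* = (0.1518, -0.6457, 0.4049), lambda* = (-2.8834, -0.2883)


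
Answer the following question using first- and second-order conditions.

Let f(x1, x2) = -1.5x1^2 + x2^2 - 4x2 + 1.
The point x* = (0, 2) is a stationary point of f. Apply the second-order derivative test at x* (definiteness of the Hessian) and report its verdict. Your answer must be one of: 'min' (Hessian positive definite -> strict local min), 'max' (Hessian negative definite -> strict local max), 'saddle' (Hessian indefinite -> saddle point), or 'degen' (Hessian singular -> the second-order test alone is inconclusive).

Compute the Hessian H = grad^2 f:
  H = [[-3, 0], [0, 2]]
Verify stationarity: grad f(x*) = H x* + g = (0, 0).
Eigenvalues of H: -3, 2.
Eigenvalues have mixed signs, so H is indefinite -> x* is a saddle point.

saddle


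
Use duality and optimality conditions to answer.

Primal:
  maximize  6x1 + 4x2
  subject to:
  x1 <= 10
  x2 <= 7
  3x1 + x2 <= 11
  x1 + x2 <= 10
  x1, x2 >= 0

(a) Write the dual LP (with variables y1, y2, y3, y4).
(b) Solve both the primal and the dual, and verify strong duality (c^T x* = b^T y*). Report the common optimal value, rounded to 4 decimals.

The standard primal-dual pair for 'max c^T x s.t. A x <= b, x >= 0' is:
  Dual:  min b^T y  s.t.  A^T y >= c,  y >= 0.

So the dual LP is:
  minimize  10y1 + 7y2 + 11y3 + 10y4
  subject to:
    y1 + 3y3 + y4 >= 6
    y2 + y3 + y4 >= 4
    y1, y2, y3, y4 >= 0

Solving the primal: x* = (1.3333, 7).
  primal value c^T x* = 36.
Solving the dual: y* = (0, 2, 2, 0).
  dual value b^T y* = 36.
Strong duality: c^T x* = b^T y*. Confirmed.

36


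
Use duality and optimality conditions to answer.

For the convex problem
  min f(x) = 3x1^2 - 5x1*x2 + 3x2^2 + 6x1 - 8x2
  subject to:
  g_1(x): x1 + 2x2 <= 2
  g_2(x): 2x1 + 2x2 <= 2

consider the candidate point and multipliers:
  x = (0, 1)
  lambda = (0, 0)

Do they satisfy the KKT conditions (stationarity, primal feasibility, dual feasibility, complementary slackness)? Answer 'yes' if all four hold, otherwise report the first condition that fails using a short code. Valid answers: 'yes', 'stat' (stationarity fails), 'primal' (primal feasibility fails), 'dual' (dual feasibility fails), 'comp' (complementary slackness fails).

Gradient of f: grad f(x) = Q x + c = (1, -2)
Constraint values g_i(x) = a_i^T x - b_i:
  g_1((0, 1)) = 0
  g_2((0, 1)) = 0
Stationarity residual: grad f(x) + sum_i lambda_i a_i = (1, -2)
  -> stationarity FAILS
Primal feasibility (all g_i <= 0): OK
Dual feasibility (all lambda_i >= 0): OK
Complementary slackness (lambda_i * g_i(x) = 0 for all i): OK

Verdict: the first failing condition is stationarity -> stat.

stat


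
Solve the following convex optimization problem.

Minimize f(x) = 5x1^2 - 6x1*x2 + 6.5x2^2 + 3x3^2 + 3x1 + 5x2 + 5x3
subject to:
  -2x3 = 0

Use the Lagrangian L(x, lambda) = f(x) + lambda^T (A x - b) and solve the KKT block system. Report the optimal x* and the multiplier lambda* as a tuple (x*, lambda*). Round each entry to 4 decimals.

Form the Lagrangian:
  L(x, lambda) = (1/2) x^T Q x + c^T x + lambda^T (A x - b)
Stationarity (grad_x L = 0): Q x + c + A^T lambda = 0.
Primal feasibility: A x = b.

This gives the KKT block system:
  [ Q   A^T ] [ x     ]   [-c ]
  [ A    0  ] [ lambda ] = [ b ]

Solving the linear system:
  x*      = (-0.734, -0.7234, 0)
  lambda* = (2.5)
  f(x*)   = -2.9096

x* = (-0.734, -0.7234, 0), lambda* = (2.5)


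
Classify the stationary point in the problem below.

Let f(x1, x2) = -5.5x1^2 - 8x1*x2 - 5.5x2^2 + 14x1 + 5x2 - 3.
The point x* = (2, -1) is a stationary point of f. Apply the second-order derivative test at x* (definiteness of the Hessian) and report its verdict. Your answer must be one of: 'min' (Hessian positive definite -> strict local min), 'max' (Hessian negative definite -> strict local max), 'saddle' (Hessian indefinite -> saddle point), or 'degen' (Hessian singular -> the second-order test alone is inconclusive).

Compute the Hessian H = grad^2 f:
  H = [[-11, -8], [-8, -11]]
Verify stationarity: grad f(x*) = H x* + g = (0, 0).
Eigenvalues of H: -19, -3.
Both eigenvalues < 0, so H is negative definite -> x* is a strict local max.

max


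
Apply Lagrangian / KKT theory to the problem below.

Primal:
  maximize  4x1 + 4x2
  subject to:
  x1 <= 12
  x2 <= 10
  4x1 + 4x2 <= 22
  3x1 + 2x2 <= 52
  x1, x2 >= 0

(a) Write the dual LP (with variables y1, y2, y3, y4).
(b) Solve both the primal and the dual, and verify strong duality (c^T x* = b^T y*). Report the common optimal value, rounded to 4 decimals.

The standard primal-dual pair for 'max c^T x s.t. A x <= b, x >= 0' is:
  Dual:  min b^T y  s.t.  A^T y >= c,  y >= 0.

So the dual LP is:
  minimize  12y1 + 10y2 + 22y3 + 52y4
  subject to:
    y1 + 4y3 + 3y4 >= 4
    y2 + 4y3 + 2y4 >= 4
    y1, y2, y3, y4 >= 0

Solving the primal: x* = (5.5, 0).
  primal value c^T x* = 22.
Solving the dual: y* = (0, 0, 1, 0).
  dual value b^T y* = 22.
Strong duality: c^T x* = b^T y*. Confirmed.

22


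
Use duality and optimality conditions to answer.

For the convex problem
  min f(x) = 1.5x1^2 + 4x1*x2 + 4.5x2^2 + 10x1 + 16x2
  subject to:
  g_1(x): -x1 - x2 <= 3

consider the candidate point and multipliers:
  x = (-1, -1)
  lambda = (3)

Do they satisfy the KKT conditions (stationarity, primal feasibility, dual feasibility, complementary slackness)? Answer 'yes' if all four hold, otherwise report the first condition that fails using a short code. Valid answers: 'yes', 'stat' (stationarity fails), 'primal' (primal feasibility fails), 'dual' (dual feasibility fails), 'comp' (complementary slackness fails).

Gradient of f: grad f(x) = Q x + c = (3, 3)
Constraint values g_i(x) = a_i^T x - b_i:
  g_1((-1, -1)) = -1
Stationarity residual: grad f(x) + sum_i lambda_i a_i = (0, 0)
  -> stationarity OK
Primal feasibility (all g_i <= 0): OK
Dual feasibility (all lambda_i >= 0): OK
Complementary slackness (lambda_i * g_i(x) = 0 for all i): FAILS

Verdict: the first failing condition is complementary_slackness -> comp.

comp


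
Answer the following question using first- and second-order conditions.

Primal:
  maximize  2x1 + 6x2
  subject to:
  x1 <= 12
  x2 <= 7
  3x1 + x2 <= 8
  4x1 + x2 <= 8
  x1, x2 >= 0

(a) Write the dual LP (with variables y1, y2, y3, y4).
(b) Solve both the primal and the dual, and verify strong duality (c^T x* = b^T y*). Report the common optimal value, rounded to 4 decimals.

The standard primal-dual pair for 'max c^T x s.t. A x <= b, x >= 0' is:
  Dual:  min b^T y  s.t.  A^T y >= c,  y >= 0.

So the dual LP is:
  minimize  12y1 + 7y2 + 8y3 + 8y4
  subject to:
    y1 + 3y3 + 4y4 >= 2
    y2 + y3 + y4 >= 6
    y1, y2, y3, y4 >= 0

Solving the primal: x* = (0.25, 7).
  primal value c^T x* = 42.5.
Solving the dual: y* = (0, 5.5, 0, 0.5).
  dual value b^T y* = 42.5.
Strong duality: c^T x* = b^T y*. Confirmed.

42.5


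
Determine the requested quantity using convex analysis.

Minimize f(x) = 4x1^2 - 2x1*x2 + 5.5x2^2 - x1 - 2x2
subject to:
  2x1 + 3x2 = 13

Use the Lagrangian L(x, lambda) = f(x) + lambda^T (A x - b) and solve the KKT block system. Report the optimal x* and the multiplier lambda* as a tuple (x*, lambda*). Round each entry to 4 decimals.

Form the Lagrangian:
  L(x, lambda) = (1/2) x^T Q x + c^T x + lambda^T (A x - b)
Stationarity (grad_x L = 0): Q x + c + A^T lambda = 0.
Primal feasibility: A x = b.

This gives the KKT block system:
  [ Q   A^T ] [ x     ]   [-c ]
  [ A    0  ] [ lambda ] = [ b ]

Solving the linear system:
  x*      = (2.5786, 2.6143)
  lambda* = (-7.2)
  f(x*)   = 42.8964

x* = (2.5786, 2.6143), lambda* = (-7.2)


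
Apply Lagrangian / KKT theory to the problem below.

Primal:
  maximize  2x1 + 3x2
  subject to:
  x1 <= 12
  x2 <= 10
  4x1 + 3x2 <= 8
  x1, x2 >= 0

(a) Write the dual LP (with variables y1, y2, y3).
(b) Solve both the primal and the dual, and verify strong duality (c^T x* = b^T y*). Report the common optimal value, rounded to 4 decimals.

The standard primal-dual pair for 'max c^T x s.t. A x <= b, x >= 0' is:
  Dual:  min b^T y  s.t.  A^T y >= c,  y >= 0.

So the dual LP is:
  minimize  12y1 + 10y2 + 8y3
  subject to:
    y1 + 4y3 >= 2
    y2 + 3y3 >= 3
    y1, y2, y3 >= 0

Solving the primal: x* = (0, 2.6667).
  primal value c^T x* = 8.
Solving the dual: y* = (0, 0, 1).
  dual value b^T y* = 8.
Strong duality: c^T x* = b^T y*. Confirmed.

8


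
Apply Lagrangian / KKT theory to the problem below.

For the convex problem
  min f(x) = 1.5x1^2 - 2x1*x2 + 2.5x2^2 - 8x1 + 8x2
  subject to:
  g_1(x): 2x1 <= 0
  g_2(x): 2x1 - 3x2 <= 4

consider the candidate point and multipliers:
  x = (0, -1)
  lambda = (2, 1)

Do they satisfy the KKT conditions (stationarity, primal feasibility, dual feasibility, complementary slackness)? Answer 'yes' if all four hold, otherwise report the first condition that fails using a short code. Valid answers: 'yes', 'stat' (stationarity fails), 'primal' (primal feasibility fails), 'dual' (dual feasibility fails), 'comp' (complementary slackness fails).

Gradient of f: grad f(x) = Q x + c = (-6, 3)
Constraint values g_i(x) = a_i^T x - b_i:
  g_1((0, -1)) = 0
  g_2((0, -1)) = -1
Stationarity residual: grad f(x) + sum_i lambda_i a_i = (0, 0)
  -> stationarity OK
Primal feasibility (all g_i <= 0): OK
Dual feasibility (all lambda_i >= 0): OK
Complementary slackness (lambda_i * g_i(x) = 0 for all i): FAILS

Verdict: the first failing condition is complementary_slackness -> comp.

comp


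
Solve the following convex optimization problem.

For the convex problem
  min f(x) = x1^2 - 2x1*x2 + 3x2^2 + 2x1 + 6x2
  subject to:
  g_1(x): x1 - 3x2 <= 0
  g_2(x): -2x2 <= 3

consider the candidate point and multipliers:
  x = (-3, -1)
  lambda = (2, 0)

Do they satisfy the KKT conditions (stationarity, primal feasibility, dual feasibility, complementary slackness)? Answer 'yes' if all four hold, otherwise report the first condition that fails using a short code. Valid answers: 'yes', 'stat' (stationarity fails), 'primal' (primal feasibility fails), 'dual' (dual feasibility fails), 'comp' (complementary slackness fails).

Gradient of f: grad f(x) = Q x + c = (-2, 6)
Constraint values g_i(x) = a_i^T x - b_i:
  g_1((-3, -1)) = 0
  g_2((-3, -1)) = -1
Stationarity residual: grad f(x) + sum_i lambda_i a_i = (0, 0)
  -> stationarity OK
Primal feasibility (all g_i <= 0): OK
Dual feasibility (all lambda_i >= 0): OK
Complementary slackness (lambda_i * g_i(x) = 0 for all i): OK

Verdict: yes, KKT holds.

yes


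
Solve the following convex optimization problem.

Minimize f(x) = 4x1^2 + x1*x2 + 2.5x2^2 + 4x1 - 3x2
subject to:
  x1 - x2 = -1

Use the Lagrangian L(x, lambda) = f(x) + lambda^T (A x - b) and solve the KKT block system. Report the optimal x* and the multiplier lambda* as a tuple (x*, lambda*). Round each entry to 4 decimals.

Form the Lagrangian:
  L(x, lambda) = (1/2) x^T Q x + c^T x + lambda^T (A x - b)
Stationarity (grad_x L = 0): Q x + c + A^T lambda = 0.
Primal feasibility: A x = b.

This gives the KKT block system:
  [ Q   A^T ] [ x     ]   [-c ]
  [ A    0  ] [ lambda ] = [ b ]

Solving the linear system:
  x*      = (-0.4667, 0.5333)
  lambda* = (-0.8)
  f(x*)   = -2.1333

x* = (-0.4667, 0.5333), lambda* = (-0.8)


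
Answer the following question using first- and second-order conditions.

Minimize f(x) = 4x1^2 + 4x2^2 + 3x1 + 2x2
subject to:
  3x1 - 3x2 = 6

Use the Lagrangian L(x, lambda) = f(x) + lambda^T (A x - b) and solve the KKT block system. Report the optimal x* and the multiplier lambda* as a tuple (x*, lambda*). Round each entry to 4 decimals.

Form the Lagrangian:
  L(x, lambda) = (1/2) x^T Q x + c^T x + lambda^T (A x - b)
Stationarity (grad_x L = 0): Q x + c + A^T lambda = 0.
Primal feasibility: A x = b.

This gives the KKT block system:
  [ Q   A^T ] [ x     ]   [-c ]
  [ A    0  ] [ lambda ] = [ b ]

Solving the linear system:
  x*      = (0.6875, -1.3125)
  lambda* = (-2.8333)
  f(x*)   = 8.2188

x* = (0.6875, -1.3125), lambda* = (-2.8333)


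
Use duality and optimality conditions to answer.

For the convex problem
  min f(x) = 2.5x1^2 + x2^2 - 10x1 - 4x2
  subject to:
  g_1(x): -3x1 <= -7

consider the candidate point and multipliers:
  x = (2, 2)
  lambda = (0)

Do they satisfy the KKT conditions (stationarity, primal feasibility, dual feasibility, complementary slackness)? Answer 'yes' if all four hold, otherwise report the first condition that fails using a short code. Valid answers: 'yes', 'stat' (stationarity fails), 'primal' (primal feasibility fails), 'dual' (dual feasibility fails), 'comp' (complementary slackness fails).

Gradient of f: grad f(x) = Q x + c = (0, 0)
Constraint values g_i(x) = a_i^T x - b_i:
  g_1((2, 2)) = 1
Stationarity residual: grad f(x) + sum_i lambda_i a_i = (0, 0)
  -> stationarity OK
Primal feasibility (all g_i <= 0): FAILS
Dual feasibility (all lambda_i >= 0): OK
Complementary slackness (lambda_i * g_i(x) = 0 for all i): OK

Verdict: the first failing condition is primal_feasibility -> primal.

primal


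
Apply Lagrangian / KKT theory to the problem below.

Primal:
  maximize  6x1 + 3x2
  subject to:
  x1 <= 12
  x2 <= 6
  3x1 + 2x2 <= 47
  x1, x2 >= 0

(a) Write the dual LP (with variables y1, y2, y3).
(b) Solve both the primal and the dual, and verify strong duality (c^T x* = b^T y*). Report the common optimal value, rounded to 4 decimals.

The standard primal-dual pair for 'max c^T x s.t. A x <= b, x >= 0' is:
  Dual:  min b^T y  s.t.  A^T y >= c,  y >= 0.

So the dual LP is:
  minimize  12y1 + 6y2 + 47y3
  subject to:
    y1 + 3y3 >= 6
    y2 + 2y3 >= 3
    y1, y2, y3 >= 0

Solving the primal: x* = (12, 5.5).
  primal value c^T x* = 88.5.
Solving the dual: y* = (1.5, 0, 1.5).
  dual value b^T y* = 88.5.
Strong duality: c^T x* = b^T y*. Confirmed.

88.5


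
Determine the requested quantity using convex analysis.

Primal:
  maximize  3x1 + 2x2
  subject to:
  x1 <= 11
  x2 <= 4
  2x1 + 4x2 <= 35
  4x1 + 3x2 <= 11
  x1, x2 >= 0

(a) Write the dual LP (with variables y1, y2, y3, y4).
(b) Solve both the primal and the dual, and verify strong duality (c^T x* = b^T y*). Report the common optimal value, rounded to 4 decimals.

The standard primal-dual pair for 'max c^T x s.t. A x <= b, x >= 0' is:
  Dual:  min b^T y  s.t.  A^T y >= c,  y >= 0.

So the dual LP is:
  minimize  11y1 + 4y2 + 35y3 + 11y4
  subject to:
    y1 + 2y3 + 4y4 >= 3
    y2 + 4y3 + 3y4 >= 2
    y1, y2, y3, y4 >= 0

Solving the primal: x* = (2.75, 0).
  primal value c^T x* = 8.25.
Solving the dual: y* = (0, 0, 0, 0.75).
  dual value b^T y* = 8.25.
Strong duality: c^T x* = b^T y*. Confirmed.

8.25


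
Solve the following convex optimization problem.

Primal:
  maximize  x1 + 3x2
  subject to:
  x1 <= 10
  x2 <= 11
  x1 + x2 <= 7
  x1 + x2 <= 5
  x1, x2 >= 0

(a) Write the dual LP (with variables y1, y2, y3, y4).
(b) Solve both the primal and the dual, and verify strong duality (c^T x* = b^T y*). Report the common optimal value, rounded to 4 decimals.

The standard primal-dual pair for 'max c^T x s.t. A x <= b, x >= 0' is:
  Dual:  min b^T y  s.t.  A^T y >= c,  y >= 0.

So the dual LP is:
  minimize  10y1 + 11y2 + 7y3 + 5y4
  subject to:
    y1 + y3 + y4 >= 1
    y2 + y3 + y4 >= 3
    y1, y2, y3, y4 >= 0

Solving the primal: x* = (0, 5).
  primal value c^T x* = 15.
Solving the dual: y* = (0, 0, 0, 3).
  dual value b^T y* = 15.
Strong duality: c^T x* = b^T y*. Confirmed.

15


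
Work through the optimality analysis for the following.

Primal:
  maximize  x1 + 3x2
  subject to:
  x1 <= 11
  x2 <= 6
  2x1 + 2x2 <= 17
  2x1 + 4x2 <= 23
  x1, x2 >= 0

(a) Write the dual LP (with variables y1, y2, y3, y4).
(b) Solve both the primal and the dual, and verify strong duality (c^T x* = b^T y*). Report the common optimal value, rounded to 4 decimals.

The standard primal-dual pair for 'max c^T x s.t. A x <= b, x >= 0' is:
  Dual:  min b^T y  s.t.  A^T y >= c,  y >= 0.

So the dual LP is:
  minimize  11y1 + 6y2 + 17y3 + 23y4
  subject to:
    y1 + 2y3 + 2y4 >= 1
    y2 + 2y3 + 4y4 >= 3
    y1, y2, y3, y4 >= 0

Solving the primal: x* = (0, 5.75).
  primal value c^T x* = 17.25.
Solving the dual: y* = (0, 0, 0, 0.75).
  dual value b^T y* = 17.25.
Strong duality: c^T x* = b^T y*. Confirmed.

17.25


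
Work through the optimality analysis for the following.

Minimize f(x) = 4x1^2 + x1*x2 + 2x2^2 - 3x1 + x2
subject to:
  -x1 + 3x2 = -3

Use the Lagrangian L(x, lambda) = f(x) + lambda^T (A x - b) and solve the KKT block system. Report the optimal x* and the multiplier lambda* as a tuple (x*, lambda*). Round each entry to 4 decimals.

Form the Lagrangian:
  L(x, lambda) = (1/2) x^T Q x + c^T x + lambda^T (A x - b)
Stationarity (grad_x L = 0): Q x + c + A^T lambda = 0.
Primal feasibility: A x = b.

This gives the KKT block system:
  [ Q   A^T ] [ x     ]   [-c ]
  [ A    0  ] [ lambda ] = [ b ]

Solving the linear system:
  x*      = (0.5488, -0.8171)
  lambda* = (0.5732)
  f(x*)   = -0.372

x* = (0.5488, -0.8171), lambda* = (0.5732)


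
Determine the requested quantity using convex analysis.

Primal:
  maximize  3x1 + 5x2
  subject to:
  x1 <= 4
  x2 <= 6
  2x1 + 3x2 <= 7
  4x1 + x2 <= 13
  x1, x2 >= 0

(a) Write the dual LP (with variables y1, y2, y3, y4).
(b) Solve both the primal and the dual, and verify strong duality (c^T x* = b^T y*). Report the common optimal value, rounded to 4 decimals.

The standard primal-dual pair for 'max c^T x s.t. A x <= b, x >= 0' is:
  Dual:  min b^T y  s.t.  A^T y >= c,  y >= 0.

So the dual LP is:
  minimize  4y1 + 6y2 + 7y3 + 13y4
  subject to:
    y1 + 2y3 + 4y4 >= 3
    y2 + 3y3 + y4 >= 5
    y1, y2, y3, y4 >= 0

Solving the primal: x* = (0, 2.3333).
  primal value c^T x* = 11.6667.
Solving the dual: y* = (0, 0, 1.6667, 0).
  dual value b^T y* = 11.6667.
Strong duality: c^T x* = b^T y*. Confirmed.

11.6667


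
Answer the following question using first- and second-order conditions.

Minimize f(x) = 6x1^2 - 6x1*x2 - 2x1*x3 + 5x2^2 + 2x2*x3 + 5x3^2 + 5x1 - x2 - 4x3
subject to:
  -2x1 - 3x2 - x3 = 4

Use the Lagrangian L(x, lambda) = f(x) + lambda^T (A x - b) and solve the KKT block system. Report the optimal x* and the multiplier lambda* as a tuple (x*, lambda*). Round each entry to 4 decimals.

Form the Lagrangian:
  L(x, lambda) = (1/2) x^T Q x + c^T x + lambda^T (A x - b)
Stationarity (grad_x L = 0): Q x + c + A^T lambda = 0.
Primal feasibility: A x = b.

This gives the KKT block system:
  [ Q   A^T ] [ x     ]   [-c ]
  [ A    0  ] [ lambda ] = [ b ]

Solving the linear system:
  x*      = (-0.9328, -0.8041, 0.278)
  lambda* = (-0.9627)
  f(x*)   = -0.5606

x* = (-0.9328, -0.8041, 0.278), lambda* = (-0.9627)


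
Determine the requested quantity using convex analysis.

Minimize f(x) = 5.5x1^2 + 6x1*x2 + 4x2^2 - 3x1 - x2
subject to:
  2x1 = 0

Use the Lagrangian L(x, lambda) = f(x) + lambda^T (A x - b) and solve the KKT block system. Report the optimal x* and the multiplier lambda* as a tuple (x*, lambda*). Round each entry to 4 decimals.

Form the Lagrangian:
  L(x, lambda) = (1/2) x^T Q x + c^T x + lambda^T (A x - b)
Stationarity (grad_x L = 0): Q x + c + A^T lambda = 0.
Primal feasibility: A x = b.

This gives the KKT block system:
  [ Q   A^T ] [ x     ]   [-c ]
  [ A    0  ] [ lambda ] = [ b ]

Solving the linear system:
  x*      = (0, 0.125)
  lambda* = (1.125)
  f(x*)   = -0.0625

x* = (0, 0.125), lambda* = (1.125)


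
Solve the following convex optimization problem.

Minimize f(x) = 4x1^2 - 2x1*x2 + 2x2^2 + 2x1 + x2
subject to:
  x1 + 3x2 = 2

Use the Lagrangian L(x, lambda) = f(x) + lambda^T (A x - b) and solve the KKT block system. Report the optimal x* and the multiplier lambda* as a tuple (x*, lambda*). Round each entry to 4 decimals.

Form the Lagrangian:
  L(x, lambda) = (1/2) x^T Q x + c^T x + lambda^T (A x - b)
Stationarity (grad_x L = 0): Q x + c + A^T lambda = 0.
Primal feasibility: A x = b.

This gives the KKT block system:
  [ Q   A^T ] [ x     ]   [-c ]
  [ A    0  ] [ lambda ] = [ b ]

Solving the linear system:
  x*      = (0.0568, 0.6477)
  lambda* = (-1.1591)
  f(x*)   = 1.5398

x* = (0.0568, 0.6477), lambda* = (-1.1591)


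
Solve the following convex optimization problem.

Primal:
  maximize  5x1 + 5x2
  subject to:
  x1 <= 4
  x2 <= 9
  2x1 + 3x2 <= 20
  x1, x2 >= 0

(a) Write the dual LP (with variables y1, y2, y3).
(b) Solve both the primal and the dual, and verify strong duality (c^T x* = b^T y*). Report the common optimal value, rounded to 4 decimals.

The standard primal-dual pair for 'max c^T x s.t. A x <= b, x >= 0' is:
  Dual:  min b^T y  s.t.  A^T y >= c,  y >= 0.

So the dual LP is:
  minimize  4y1 + 9y2 + 20y3
  subject to:
    y1 + 2y3 >= 5
    y2 + 3y3 >= 5
    y1, y2, y3 >= 0

Solving the primal: x* = (4, 4).
  primal value c^T x* = 40.
Solving the dual: y* = (1.6667, 0, 1.6667).
  dual value b^T y* = 40.
Strong duality: c^T x* = b^T y*. Confirmed.

40


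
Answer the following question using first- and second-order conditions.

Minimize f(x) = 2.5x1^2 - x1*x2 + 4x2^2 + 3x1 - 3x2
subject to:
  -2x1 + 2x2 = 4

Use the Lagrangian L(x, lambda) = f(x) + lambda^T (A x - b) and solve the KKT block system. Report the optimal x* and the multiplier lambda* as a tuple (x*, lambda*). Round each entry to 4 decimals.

Form the Lagrangian:
  L(x, lambda) = (1/2) x^T Q x + c^T x + lambda^T (A x - b)
Stationarity (grad_x L = 0): Q x + c + A^T lambda = 0.
Primal feasibility: A x = b.

This gives the KKT block system:
  [ Q   A^T ] [ x     ]   [-c ]
  [ A    0  ] [ lambda ] = [ b ]

Solving the linear system:
  x*      = (-1.2727, 0.7273)
  lambda* = (-2.0455)
  f(x*)   = 1.0909

x* = (-1.2727, 0.7273), lambda* = (-2.0455)


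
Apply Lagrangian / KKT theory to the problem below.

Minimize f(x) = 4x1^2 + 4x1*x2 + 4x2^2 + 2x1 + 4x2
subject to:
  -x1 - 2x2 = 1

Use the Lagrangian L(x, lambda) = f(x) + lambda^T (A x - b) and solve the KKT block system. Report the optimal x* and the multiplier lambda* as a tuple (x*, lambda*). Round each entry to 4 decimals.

Form the Lagrangian:
  L(x, lambda) = (1/2) x^T Q x + c^T x + lambda^T (A x - b)
Stationarity (grad_x L = 0): Q x + c + A^T lambda = 0.
Primal feasibility: A x = b.

This gives the KKT block system:
  [ Q   A^T ] [ x     ]   [-c ]
  [ A    0  ] [ lambda ] = [ b ]

Solving the linear system:
  x*      = (0, -0.5)
  lambda* = (0)
  f(x*)   = -1

x* = (0, -0.5), lambda* = (0)


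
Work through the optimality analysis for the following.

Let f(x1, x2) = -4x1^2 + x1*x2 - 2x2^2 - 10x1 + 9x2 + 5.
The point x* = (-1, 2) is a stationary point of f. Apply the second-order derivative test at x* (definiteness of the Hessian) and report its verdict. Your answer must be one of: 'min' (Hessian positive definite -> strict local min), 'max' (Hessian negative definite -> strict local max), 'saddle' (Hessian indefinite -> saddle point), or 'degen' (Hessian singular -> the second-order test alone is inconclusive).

Compute the Hessian H = grad^2 f:
  H = [[-8, 1], [1, -4]]
Verify stationarity: grad f(x*) = H x* + g = (0, 0).
Eigenvalues of H: -8.2361, -3.7639.
Both eigenvalues < 0, so H is negative definite -> x* is a strict local max.

max


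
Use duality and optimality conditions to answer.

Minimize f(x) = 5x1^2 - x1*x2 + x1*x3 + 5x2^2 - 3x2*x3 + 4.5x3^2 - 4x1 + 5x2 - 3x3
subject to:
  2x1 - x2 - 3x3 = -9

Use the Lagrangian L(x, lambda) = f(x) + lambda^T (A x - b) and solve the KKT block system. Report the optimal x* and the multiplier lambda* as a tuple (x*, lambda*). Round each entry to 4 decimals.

Form the Lagrangian:
  L(x, lambda) = (1/2) x^T Q x + c^T x + lambda^T (A x - b)
Stationarity (grad_x L = 0): Q x + c + A^T lambda = 0.
Primal feasibility: A x = b.

This gives the KKT block system:
  [ Q   A^T ] [ x     ]   [-c ]
  [ A    0  ] [ lambda ] = [ b ]

Solving the linear system:
  x*      = (-0.7666, 0.6086, 2.2861)
  lambda* = (4.9941)
  f(x*)   = 22.0992

x* = (-0.7666, 0.6086, 2.2861), lambda* = (4.9941)


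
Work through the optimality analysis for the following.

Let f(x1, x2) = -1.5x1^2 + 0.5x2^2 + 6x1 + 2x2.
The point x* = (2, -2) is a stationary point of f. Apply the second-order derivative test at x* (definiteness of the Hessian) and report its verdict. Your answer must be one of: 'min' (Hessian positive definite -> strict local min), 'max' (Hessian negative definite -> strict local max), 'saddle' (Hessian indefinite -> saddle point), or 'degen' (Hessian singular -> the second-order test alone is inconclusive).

Compute the Hessian H = grad^2 f:
  H = [[-3, 0], [0, 1]]
Verify stationarity: grad f(x*) = H x* + g = (0, 0).
Eigenvalues of H: -3, 1.
Eigenvalues have mixed signs, so H is indefinite -> x* is a saddle point.

saddle


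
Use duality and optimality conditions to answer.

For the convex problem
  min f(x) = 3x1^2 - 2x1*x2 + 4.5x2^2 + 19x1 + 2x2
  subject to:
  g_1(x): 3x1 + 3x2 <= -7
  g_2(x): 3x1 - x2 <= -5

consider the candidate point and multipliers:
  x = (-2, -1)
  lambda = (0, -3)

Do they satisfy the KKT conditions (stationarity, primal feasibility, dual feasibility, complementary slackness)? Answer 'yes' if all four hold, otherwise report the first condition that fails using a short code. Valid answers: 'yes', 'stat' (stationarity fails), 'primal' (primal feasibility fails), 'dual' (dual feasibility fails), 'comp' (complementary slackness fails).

Gradient of f: grad f(x) = Q x + c = (9, -3)
Constraint values g_i(x) = a_i^T x - b_i:
  g_1((-2, -1)) = -2
  g_2((-2, -1)) = 0
Stationarity residual: grad f(x) + sum_i lambda_i a_i = (0, 0)
  -> stationarity OK
Primal feasibility (all g_i <= 0): OK
Dual feasibility (all lambda_i >= 0): FAILS
Complementary slackness (lambda_i * g_i(x) = 0 for all i): OK

Verdict: the first failing condition is dual_feasibility -> dual.

dual


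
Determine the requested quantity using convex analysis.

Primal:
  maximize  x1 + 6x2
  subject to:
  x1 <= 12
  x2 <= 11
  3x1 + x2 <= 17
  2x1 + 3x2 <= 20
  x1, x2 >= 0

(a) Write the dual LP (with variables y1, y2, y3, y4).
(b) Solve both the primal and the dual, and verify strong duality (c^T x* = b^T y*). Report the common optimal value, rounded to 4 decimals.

The standard primal-dual pair for 'max c^T x s.t. A x <= b, x >= 0' is:
  Dual:  min b^T y  s.t.  A^T y >= c,  y >= 0.

So the dual LP is:
  minimize  12y1 + 11y2 + 17y3 + 20y4
  subject to:
    y1 + 3y3 + 2y4 >= 1
    y2 + y3 + 3y4 >= 6
    y1, y2, y3, y4 >= 0

Solving the primal: x* = (0, 6.6667).
  primal value c^T x* = 40.
Solving the dual: y* = (0, 0, 0, 2).
  dual value b^T y* = 40.
Strong duality: c^T x* = b^T y*. Confirmed.

40


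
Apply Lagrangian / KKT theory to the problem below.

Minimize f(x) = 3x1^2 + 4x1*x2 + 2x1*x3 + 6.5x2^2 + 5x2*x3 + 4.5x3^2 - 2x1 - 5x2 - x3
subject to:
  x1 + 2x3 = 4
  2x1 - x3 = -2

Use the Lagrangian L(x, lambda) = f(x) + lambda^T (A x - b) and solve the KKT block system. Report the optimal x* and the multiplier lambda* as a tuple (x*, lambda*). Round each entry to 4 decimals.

Form the Lagrangian:
  L(x, lambda) = (1/2) x^T Q x + c^T x + lambda^T (A x - b)
Stationarity (grad_x L = 0): Q x + c + A^T lambda = 0.
Primal feasibility: A x = b.

This gives the KKT block system:
  [ Q   A^T ] [ x     ]   [-c ]
  [ A    0  ] [ lambda ] = [ b ]

Solving the linear system:
  x*      = (0, -0.3846, 2)
  lambda* = (-6.1231, 2.8308)
  f(x*)   = 15.0385

x* = (0, -0.3846, 2), lambda* = (-6.1231, 2.8308)


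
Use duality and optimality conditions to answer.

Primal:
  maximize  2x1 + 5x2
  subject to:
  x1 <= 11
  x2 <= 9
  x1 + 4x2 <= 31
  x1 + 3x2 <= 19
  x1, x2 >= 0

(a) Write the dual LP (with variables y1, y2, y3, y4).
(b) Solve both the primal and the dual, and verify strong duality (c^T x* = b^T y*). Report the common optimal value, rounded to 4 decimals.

The standard primal-dual pair for 'max c^T x s.t. A x <= b, x >= 0' is:
  Dual:  min b^T y  s.t.  A^T y >= c,  y >= 0.

So the dual LP is:
  minimize  11y1 + 9y2 + 31y3 + 19y4
  subject to:
    y1 + y3 + y4 >= 2
    y2 + 4y3 + 3y4 >= 5
    y1, y2, y3, y4 >= 0

Solving the primal: x* = (11, 2.6667).
  primal value c^T x* = 35.3333.
Solving the dual: y* = (0.3333, 0, 0, 1.6667).
  dual value b^T y* = 35.3333.
Strong duality: c^T x* = b^T y*. Confirmed.

35.3333


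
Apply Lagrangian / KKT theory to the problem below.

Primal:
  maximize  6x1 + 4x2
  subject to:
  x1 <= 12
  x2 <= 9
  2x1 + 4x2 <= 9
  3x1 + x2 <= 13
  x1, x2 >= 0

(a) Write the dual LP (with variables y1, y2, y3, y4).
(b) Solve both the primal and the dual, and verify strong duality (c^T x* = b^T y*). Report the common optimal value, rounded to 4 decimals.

The standard primal-dual pair for 'max c^T x s.t. A x <= b, x >= 0' is:
  Dual:  min b^T y  s.t.  A^T y >= c,  y >= 0.

So the dual LP is:
  minimize  12y1 + 9y2 + 9y3 + 13y4
  subject to:
    y1 + 2y3 + 3y4 >= 6
    y2 + 4y3 + y4 >= 4
    y1, y2, y3, y4 >= 0

Solving the primal: x* = (4.3, 0.1).
  primal value c^T x* = 26.2.
Solving the dual: y* = (0, 0, 0.6, 1.6).
  dual value b^T y* = 26.2.
Strong duality: c^T x* = b^T y*. Confirmed.

26.2


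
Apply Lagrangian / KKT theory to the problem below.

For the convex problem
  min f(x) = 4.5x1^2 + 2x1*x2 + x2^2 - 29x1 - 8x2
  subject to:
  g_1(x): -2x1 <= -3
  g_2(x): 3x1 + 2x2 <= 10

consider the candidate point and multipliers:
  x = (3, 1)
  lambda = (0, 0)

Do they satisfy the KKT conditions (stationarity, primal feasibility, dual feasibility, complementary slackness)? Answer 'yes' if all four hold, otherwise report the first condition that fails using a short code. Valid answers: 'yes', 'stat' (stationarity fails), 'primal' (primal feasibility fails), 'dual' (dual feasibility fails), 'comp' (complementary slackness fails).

Gradient of f: grad f(x) = Q x + c = (0, 0)
Constraint values g_i(x) = a_i^T x - b_i:
  g_1((3, 1)) = -3
  g_2((3, 1)) = 1
Stationarity residual: grad f(x) + sum_i lambda_i a_i = (0, 0)
  -> stationarity OK
Primal feasibility (all g_i <= 0): FAILS
Dual feasibility (all lambda_i >= 0): OK
Complementary slackness (lambda_i * g_i(x) = 0 for all i): OK

Verdict: the first failing condition is primal_feasibility -> primal.

primal
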